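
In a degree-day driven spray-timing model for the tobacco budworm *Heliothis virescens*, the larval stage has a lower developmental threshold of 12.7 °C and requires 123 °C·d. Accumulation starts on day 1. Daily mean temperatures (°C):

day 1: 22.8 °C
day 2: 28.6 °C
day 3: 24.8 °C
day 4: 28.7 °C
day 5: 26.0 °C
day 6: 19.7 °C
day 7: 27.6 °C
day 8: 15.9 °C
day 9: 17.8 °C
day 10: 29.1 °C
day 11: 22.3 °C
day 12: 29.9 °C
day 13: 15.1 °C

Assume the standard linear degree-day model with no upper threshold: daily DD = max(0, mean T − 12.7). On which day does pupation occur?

day 11

Daily DD above 12.7 °C: 10.1, 15.9, 12.1, 16.0, 13.3, 7.0, 14.9, 3.2, 5.1, 16.4, 9.6, 17.2, 2.4.
Cumulative: 10.1, 26.0, 38.1, 54.1, 67.4, 74.4, 89.3, 92.5, 97.6, 114.0, 123.6, 140.8, 143.2.
The total first reaches 123 DD on day 11.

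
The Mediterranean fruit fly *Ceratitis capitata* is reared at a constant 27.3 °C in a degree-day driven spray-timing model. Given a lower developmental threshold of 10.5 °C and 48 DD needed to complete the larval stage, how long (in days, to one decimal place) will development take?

Daily accumulation = 27.3 − 10.5 = 16.8 DD/day.
Duration = 48 / 16.8 = 2.857 ≈ 2.9 days.

2.9 days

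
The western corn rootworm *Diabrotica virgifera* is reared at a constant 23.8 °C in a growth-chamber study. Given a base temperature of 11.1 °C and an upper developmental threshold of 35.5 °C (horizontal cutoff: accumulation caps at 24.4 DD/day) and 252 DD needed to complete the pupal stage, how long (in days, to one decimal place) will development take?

19.8 days

Daily accumulation = 23.8 − 11.1 = 12.7 DD/day.
Duration = 252 / 12.7 = 19.843 ≈ 19.8 days.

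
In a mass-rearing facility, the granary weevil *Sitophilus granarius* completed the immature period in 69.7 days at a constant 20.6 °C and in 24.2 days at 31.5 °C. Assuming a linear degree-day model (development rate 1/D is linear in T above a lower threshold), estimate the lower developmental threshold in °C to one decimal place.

Linear rate model ⇒ the product D·(T − T_b) is constant across temperatures.
69.7·(20.6 − T_b) = 24.2·(31.5 − T_b)
T_b = (69.7·20.6 − 24.2·31.5) / (69.7 − 24.2) = 673.52 / 45.5 = 14.803 °C ≈ 14.8 °C.

14.8 °C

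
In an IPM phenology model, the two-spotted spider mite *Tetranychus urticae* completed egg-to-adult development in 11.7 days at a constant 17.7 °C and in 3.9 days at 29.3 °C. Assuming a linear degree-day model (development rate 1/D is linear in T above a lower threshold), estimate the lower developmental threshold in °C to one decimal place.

11.9 °C

Equal thermal constants: D₁(T₁ − T_b) = D₂(T₂ − T_b).
11.7·(17.7 − T_b) = 3.9·(29.3 − T_b)
T_b = (11.7·17.7 − 3.9·29.3) / (11.7 − 3.9) = 92.82 / 7.8 = 11.900 °C ≈ 11.9 °C.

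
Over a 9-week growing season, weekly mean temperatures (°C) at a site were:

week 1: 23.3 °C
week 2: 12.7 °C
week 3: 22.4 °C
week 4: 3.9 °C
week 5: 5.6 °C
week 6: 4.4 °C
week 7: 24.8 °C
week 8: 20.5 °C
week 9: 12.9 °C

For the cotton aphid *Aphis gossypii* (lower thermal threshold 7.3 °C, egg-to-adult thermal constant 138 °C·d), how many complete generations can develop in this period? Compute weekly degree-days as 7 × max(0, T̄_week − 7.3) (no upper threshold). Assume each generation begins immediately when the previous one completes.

Weekly DD (7 × max(0, T̄ − 7.3)): 112.0, 37.8, 105.7, 0.0, 0.0, 0.0, 122.5, 92.4, 39.2.
Season total = 509.6 DD.
Complete generations = ⌊509.6 / 138⌋ = 3.

3 generations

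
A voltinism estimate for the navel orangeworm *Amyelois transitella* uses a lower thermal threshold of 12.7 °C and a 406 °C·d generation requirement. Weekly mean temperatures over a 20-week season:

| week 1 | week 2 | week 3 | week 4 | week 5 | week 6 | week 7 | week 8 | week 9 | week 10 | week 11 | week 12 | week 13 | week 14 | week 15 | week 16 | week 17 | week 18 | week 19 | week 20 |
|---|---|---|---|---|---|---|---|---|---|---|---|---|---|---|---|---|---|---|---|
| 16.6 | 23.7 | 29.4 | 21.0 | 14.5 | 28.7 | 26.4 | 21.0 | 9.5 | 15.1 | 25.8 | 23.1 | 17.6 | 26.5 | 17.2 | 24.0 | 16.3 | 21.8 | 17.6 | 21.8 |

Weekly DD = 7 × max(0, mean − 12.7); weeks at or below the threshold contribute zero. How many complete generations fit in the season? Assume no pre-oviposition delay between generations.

Weekly DD (7 × max(0, T̄ − 12.7)): 27.3, 77.0, 116.9, 58.1, 12.6, 112.0, 95.9, 58.1, 0.0, 16.8, 91.7, 72.8, 34.3, 96.6, 31.5, 79.1, 25.2, 63.7, 34.3, 63.7.
Season total = 1167.6 DD.
Complete generations = ⌊1167.6 / 406⌋ = 2.

2 generations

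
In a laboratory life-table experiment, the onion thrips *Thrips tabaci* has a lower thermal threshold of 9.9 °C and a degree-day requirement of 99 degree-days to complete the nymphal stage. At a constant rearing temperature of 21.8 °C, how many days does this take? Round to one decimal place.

8.3 days

Daily accumulation = 21.8 − 9.9 = 11.9 DD/day.
Duration = 99 / 11.9 = 8.319 ≈ 8.3 days.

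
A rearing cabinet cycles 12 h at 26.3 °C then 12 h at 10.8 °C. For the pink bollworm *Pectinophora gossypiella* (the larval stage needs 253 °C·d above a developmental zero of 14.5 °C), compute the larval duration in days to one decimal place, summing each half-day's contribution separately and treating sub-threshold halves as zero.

42.9 days

Day half: max(0, 26.3 − 14.5) × 0.5 = 11.8 × 0.5 = 5.90 DD.
Night half: max(0, 10.8 − 14.5) × 0.5 = 0.0 × 0.5 = 0.00 DD.
Per 24 h: 5.90 DD/day.
Duration = 253 / 5.90 = 42.881 ≈ 42.9 days.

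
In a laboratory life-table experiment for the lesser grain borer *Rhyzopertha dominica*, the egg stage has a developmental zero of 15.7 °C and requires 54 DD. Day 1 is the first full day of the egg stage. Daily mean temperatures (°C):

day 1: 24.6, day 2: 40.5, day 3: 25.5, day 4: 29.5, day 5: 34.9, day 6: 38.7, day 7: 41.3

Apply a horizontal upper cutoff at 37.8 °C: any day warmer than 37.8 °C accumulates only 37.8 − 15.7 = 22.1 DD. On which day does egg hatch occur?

day 4

Daily DD above 15.7 °C (capped at 22.1): 8.9, 22.1, 9.8, 13.8, 19.2, 22.1, 22.1.
Cumulative: 8.9, 31.0, 40.8, 54.6, 73.8, 95.9, 118.0.
The total first reaches 54 DD on day 4.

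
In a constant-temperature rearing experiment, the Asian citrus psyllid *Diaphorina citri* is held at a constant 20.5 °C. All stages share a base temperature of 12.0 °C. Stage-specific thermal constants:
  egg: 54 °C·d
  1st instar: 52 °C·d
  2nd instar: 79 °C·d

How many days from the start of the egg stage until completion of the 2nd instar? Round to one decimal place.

21.8 days

Daily accumulation at 20.5 °C = 20.5 − 12.0 = 8.5 DD/day.
Total K = 54 + 52 + 79 = 185 DD.
Total duration = 185 / 8.5 = 21.765 ≈ 21.8 days.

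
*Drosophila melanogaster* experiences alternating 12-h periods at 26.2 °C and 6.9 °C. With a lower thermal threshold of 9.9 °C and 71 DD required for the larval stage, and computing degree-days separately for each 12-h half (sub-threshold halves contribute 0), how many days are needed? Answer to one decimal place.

8.7 days

Day half: max(0, 26.2 − 9.9) × 0.5 = 16.3 × 0.5 = 8.15 DD.
Night half: max(0, 6.9 − 9.9) × 0.5 = 0.0 × 0.5 = 0.00 DD.
Per 24 h: 8.15 DD/day.
Duration = 71 / 8.15 = 8.712 ≈ 8.7 days.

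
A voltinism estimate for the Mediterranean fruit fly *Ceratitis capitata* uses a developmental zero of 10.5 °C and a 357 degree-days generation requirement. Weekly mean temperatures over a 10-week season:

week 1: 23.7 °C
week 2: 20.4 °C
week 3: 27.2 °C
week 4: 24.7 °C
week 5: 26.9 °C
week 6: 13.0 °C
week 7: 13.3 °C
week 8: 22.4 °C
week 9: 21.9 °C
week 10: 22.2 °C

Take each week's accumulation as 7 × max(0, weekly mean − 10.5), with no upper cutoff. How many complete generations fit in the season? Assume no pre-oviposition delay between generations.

2 generations

Weekly DD (7 × max(0, T̄ − 10.5)): 92.4, 69.3, 116.9, 99.4, 114.8, 17.5, 19.6, 83.3, 79.8, 81.9.
Season total = 774.9 DD.
Complete generations = ⌊774.9 / 357⌋ = 2.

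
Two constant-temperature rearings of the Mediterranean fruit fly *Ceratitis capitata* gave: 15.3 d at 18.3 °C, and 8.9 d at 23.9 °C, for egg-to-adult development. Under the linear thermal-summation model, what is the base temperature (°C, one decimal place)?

Linear rate model ⇒ the product D·(T − T_b) is constant across temperatures.
15.3·(18.3 − T_b) = 8.9·(23.9 − T_b)
T_b = (15.3·18.3 − 8.9·23.9) / (15.3 − 8.9) = 67.28 / 6.4 = 10.512 °C ≈ 10.5 °C.

10.5 °C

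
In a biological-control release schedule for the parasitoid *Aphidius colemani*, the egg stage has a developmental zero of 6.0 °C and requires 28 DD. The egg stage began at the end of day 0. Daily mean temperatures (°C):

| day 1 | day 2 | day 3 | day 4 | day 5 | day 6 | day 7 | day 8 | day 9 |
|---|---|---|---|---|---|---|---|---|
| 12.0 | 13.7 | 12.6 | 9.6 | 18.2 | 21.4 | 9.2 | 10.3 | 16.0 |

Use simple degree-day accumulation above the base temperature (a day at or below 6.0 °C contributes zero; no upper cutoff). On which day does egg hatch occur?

Daily DD above 6.0 °C: 6.0, 7.7, 6.6, 3.6, 12.2, 15.4, 3.2, 4.3, 10.0.
Cumulative: 6.0, 13.7, 20.3, 23.9, 36.1, 51.5, 54.7, 59.0, 69.0.
The total first reaches 28 DD on day 5.

day 5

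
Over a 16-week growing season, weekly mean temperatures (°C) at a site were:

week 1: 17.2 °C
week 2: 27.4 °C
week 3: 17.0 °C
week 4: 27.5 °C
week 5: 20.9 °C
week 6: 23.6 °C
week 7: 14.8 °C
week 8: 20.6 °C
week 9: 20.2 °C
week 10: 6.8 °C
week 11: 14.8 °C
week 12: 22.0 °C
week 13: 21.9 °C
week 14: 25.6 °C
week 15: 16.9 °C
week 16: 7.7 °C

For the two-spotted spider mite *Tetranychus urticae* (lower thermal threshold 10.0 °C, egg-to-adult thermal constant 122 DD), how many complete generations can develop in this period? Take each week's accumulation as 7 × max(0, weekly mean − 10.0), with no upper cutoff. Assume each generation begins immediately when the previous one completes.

Weekly DD (7 × max(0, T̄ − 10.0)): 50.4, 121.8, 49.0, 122.5, 76.3, 95.2, 33.6, 74.2, 71.4, 0.0, 33.6, 84.0, 83.3, 109.2, 48.3, 0.0.
Season total = 1052.8 DD.
Complete generations = ⌊1052.8 / 122⌋ = 8.

8 generations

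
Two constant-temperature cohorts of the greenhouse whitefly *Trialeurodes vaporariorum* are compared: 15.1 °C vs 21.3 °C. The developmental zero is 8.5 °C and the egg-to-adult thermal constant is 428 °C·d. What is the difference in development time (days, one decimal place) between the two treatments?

At 15.1 °C: 428 / (15.1 − 8.5) = 428 / 6.6 = 64.848 d.
At 21.3 °C: 428 / (21.3 − 8.5) = 428 / 12.8 = 33.438 d.
Difference = |64.848 − 33.438| = 31.411 ≈ 31.4 days.

31.4 days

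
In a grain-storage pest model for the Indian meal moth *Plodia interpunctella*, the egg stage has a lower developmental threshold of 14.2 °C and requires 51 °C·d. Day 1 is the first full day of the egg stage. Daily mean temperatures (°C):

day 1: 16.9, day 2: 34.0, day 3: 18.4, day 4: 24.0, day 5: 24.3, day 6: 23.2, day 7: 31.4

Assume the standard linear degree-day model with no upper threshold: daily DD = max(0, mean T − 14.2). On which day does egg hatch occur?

day 6

Daily DD above 14.2 °C: 2.7, 19.8, 4.2, 9.8, 10.1, 9.0, 17.2.
Cumulative: 2.7, 22.5, 26.7, 36.5, 46.6, 55.6, 72.8.
The total first reaches 51 DD on day 6.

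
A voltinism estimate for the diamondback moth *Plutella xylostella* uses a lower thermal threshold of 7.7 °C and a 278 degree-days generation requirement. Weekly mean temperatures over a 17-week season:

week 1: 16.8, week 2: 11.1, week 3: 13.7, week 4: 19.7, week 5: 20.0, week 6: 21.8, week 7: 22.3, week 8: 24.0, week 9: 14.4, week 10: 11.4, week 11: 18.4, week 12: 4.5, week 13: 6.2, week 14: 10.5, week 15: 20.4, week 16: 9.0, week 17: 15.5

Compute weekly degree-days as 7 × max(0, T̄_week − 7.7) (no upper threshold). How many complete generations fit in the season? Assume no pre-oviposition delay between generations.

3 generations

Weekly DD (7 × max(0, T̄ − 7.7)): 63.7, 23.8, 42.0, 84.0, 86.1, 98.7, 102.2, 114.1, 46.9, 25.9, 74.9, 0.0, 0.0, 19.6, 88.9, 9.1, 54.6.
Season total = 934.5 DD.
Complete generations = ⌊934.5 / 278⌋ = 3.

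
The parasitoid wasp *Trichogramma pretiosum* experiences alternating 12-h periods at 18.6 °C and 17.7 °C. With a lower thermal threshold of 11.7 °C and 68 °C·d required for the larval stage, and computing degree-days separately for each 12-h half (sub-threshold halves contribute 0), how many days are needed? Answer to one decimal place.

Day half: max(0, 18.6 − 11.7) × 0.5 = 6.9 × 0.5 = 3.45 DD.
Night half: max(0, 17.7 − 11.7) × 0.5 = 6.0 × 0.5 = 3.00 DD.
Per 24 h: 6.45 DD/day.
Duration = 68 / 6.45 = 10.543 ≈ 10.5 days.

10.5 days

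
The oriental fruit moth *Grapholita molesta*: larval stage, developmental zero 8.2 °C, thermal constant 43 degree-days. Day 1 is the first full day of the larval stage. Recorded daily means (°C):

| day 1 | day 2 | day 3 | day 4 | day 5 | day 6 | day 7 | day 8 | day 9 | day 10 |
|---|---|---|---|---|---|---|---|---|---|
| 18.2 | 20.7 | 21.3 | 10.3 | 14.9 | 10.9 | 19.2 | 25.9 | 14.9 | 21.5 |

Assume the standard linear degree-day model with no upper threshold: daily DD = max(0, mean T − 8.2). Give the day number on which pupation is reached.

Daily DD above 8.2 °C: 10.0, 12.5, 13.1, 2.1, 6.7, 2.7, 11.0, 17.7, 6.7, 13.3.
Cumulative: 10.0, 22.5, 35.6, 37.7, 44.4, 47.1, 58.1, 75.8, 82.5, 95.8.
The total first reaches 43 DD on day 5.

day 5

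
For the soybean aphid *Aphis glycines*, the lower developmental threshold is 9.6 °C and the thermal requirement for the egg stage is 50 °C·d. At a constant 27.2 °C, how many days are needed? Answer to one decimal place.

Daily accumulation = 27.2 − 9.6 = 17.6 DD/day.
Duration = 50 / 17.6 = 2.841 ≈ 2.8 days.

2.8 days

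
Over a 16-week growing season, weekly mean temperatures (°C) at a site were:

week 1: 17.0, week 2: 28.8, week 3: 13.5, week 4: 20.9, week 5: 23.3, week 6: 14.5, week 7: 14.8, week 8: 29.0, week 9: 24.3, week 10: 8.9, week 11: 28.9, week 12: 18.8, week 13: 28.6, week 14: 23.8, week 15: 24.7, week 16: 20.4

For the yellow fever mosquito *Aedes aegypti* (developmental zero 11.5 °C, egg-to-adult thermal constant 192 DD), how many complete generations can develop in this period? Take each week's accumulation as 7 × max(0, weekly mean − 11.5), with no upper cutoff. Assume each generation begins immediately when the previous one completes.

5 generations

Weekly DD (7 × max(0, T̄ − 11.5)): 38.5, 121.1, 14.0, 65.8, 82.6, 21.0, 23.1, 122.5, 89.6, 0.0, 121.8, 51.1, 119.7, 86.1, 92.4, 62.3.
Season total = 1111.6 DD.
Complete generations = ⌊1111.6 / 192⌋ = 5.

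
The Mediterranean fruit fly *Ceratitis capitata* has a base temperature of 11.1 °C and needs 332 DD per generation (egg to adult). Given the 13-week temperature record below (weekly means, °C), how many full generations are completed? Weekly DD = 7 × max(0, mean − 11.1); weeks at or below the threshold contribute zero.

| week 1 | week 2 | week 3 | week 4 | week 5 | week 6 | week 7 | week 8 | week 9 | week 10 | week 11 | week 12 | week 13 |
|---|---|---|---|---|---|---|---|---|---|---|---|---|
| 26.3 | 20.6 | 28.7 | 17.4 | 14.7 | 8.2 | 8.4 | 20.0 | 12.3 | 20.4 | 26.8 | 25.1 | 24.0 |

2 generations

Weekly DD (7 × max(0, T̄ − 11.1)): 106.4, 66.5, 123.2, 44.1, 25.2, 0.0, 0.0, 62.3, 8.4, 65.1, 109.9, 98.0, 90.3.
Season total = 799.4 DD.
Complete generations = ⌊799.4 / 332⌋ = 2.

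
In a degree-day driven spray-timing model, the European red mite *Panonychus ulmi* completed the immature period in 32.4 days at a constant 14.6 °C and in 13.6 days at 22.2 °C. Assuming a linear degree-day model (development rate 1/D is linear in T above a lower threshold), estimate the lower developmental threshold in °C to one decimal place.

9.1 °C

Equal thermal constants: D₁(T₁ − T_b) = D₂(T₂ − T_b).
32.4·(14.6 − T_b) = 13.6·(22.2 − T_b)
T_b = (32.4·14.6 − 13.6·22.2) / (32.4 − 13.6) = 171.12 / 18.8 = 9.102 °C ≈ 9.1 °C.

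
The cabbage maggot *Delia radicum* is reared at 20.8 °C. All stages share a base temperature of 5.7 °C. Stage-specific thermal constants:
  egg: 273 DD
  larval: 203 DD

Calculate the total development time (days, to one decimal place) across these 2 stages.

31.5 days

Daily accumulation at 20.8 °C = 20.8 − 5.7 = 15.1 DD/day.
Total K = 273 + 203 = 476 DD.
Total duration = 476 / 15.1 = 31.523 ≈ 31.5 days.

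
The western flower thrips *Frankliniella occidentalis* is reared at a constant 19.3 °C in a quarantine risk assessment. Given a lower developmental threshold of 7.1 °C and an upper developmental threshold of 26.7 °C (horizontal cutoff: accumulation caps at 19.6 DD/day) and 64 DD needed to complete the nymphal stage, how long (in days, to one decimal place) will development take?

Daily accumulation = 19.3 − 7.1 = 12.2 DD/day.
Duration = 64 / 12.2 = 5.246 ≈ 5.2 days.

5.2 days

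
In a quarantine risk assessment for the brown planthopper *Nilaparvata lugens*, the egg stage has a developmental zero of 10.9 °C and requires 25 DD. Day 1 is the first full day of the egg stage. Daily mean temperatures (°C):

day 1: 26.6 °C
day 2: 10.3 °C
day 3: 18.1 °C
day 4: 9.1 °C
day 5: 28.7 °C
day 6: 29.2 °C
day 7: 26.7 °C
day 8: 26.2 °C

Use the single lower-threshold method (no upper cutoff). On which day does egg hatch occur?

Daily DD above 10.9 °C: 15.7, 0.0, 7.2, 0.0, 17.8, 18.3, 15.8, 15.3.
Cumulative: 15.7, 15.7, 22.9, 22.9, 40.7, 59.0, 74.8, 90.1.
The total first reaches 25 DD on day 5.

day 5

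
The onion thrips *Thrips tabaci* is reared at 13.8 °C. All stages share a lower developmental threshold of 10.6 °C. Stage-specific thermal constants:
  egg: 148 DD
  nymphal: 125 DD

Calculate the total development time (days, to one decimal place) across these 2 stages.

85.3 days

Daily accumulation at 13.8 °C = 13.8 − 10.6 = 3.2 DD/day.
Total K = 148 + 125 = 273 DD.
Total duration = 273 / 3.2 = 85.312 ≈ 85.3 days.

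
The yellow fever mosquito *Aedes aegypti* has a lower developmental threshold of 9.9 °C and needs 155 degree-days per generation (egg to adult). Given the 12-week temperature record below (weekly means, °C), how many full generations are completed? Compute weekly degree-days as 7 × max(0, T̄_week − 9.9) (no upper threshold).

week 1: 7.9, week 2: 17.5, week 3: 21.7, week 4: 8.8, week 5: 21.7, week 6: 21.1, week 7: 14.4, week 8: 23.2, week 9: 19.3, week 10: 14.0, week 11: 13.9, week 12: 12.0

Weekly DD (7 × max(0, T̄ − 9.9)): 0.0, 53.2, 82.6, 0.0, 82.6, 78.4, 31.5, 93.1, 65.8, 28.7, 28.0, 14.7.
Season total = 558.6 DD.
Complete generations = ⌊558.6 / 155⌋ = 3.

3 generations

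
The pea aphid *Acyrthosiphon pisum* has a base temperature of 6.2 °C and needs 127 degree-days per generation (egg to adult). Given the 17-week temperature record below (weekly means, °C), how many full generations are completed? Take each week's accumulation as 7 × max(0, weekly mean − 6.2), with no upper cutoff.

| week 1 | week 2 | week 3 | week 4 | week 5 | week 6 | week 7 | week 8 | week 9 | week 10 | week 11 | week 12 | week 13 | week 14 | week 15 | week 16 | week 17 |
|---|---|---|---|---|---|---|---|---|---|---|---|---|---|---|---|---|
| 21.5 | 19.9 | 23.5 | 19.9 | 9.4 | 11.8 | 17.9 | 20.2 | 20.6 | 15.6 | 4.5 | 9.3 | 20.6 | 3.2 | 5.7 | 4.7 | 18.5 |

Weekly DD (7 × max(0, T̄ − 6.2)): 107.1, 95.9, 121.1, 95.9, 22.4, 39.2, 81.9, 98.0, 100.8, 65.8, 0.0, 21.7, 100.8, 0.0, 0.0, 0.0, 86.1.
Season total = 1036.7 DD.
Complete generations = ⌊1036.7 / 127⌋ = 8.

8 generations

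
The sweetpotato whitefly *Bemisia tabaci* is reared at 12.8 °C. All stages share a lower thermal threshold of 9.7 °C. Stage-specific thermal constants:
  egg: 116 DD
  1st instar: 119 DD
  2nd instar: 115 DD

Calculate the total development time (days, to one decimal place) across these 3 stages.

Daily accumulation at 12.8 °C = 12.8 − 9.7 = 3.1 DD/day.
Total K = 116 + 119 + 115 = 350 DD.
Total duration = 350 / 3.1 = 112.903 ≈ 112.9 days.

112.9 days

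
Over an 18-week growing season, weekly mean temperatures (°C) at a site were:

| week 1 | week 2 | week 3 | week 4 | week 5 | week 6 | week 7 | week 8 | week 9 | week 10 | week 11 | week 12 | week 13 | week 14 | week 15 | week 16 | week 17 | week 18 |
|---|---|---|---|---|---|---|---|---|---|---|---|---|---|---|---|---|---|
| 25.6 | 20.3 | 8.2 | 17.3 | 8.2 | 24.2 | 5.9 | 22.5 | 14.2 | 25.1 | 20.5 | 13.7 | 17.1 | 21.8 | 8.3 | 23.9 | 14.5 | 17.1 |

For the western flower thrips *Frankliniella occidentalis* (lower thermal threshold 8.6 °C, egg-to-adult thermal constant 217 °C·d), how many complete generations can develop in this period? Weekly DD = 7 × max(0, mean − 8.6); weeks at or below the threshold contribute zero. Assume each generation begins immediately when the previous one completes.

Weekly DD (7 × max(0, T̄ − 8.6)): 119.0, 81.9, 0.0, 60.9, 0.0, 109.2, 0.0, 97.3, 39.2, 115.5, 83.3, 35.7, 59.5, 92.4, 0.0, 107.1, 41.3, 59.5.
Season total = 1101.8 DD.
Complete generations = ⌊1101.8 / 217⌋ = 5.

5 generations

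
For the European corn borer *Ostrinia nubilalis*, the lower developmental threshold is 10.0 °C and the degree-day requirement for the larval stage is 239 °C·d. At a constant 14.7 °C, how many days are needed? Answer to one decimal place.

50.9 days

Daily accumulation = 14.7 − 10.0 = 4.7 DD/day.
Duration = 239 / 4.7 = 50.851 ≈ 50.9 days.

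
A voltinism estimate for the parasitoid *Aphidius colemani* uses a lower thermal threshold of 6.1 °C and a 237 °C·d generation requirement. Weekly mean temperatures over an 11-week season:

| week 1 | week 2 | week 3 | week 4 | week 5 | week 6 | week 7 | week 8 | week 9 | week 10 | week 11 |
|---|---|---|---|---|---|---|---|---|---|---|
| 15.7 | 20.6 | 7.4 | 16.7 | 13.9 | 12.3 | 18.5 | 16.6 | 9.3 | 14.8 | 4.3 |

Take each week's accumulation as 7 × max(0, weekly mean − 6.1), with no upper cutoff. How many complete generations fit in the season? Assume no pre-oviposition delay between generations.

Weekly DD (7 × max(0, T̄ − 6.1)): 67.2, 101.5, 9.1, 74.2, 54.6, 43.4, 86.8, 73.5, 22.4, 60.9, 0.0.
Season total = 593.6 DD.
Complete generations = ⌊593.6 / 237⌋ = 2.

2 generations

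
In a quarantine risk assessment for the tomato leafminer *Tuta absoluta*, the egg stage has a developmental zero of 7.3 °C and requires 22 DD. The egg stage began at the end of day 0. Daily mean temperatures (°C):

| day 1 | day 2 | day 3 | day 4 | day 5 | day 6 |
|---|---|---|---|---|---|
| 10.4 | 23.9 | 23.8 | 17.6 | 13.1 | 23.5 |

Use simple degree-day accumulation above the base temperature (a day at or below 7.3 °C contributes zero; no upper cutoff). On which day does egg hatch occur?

Daily DD above 7.3 °C: 3.1, 16.6, 16.5, 10.3, 5.8, 16.2.
Cumulative: 3.1, 19.7, 36.2, 46.5, 52.3, 68.5.
The total first reaches 22 DD on day 3.

day 3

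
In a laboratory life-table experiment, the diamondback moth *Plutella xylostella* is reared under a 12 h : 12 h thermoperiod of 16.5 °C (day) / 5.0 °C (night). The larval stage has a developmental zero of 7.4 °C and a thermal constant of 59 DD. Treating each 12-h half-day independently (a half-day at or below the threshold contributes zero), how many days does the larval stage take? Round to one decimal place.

13.0 days

Day half: max(0, 16.5 − 7.4) × 0.5 = 9.1 × 0.5 = 4.55 DD.
Night half: max(0, 5.0 − 7.4) × 0.5 = 0.0 × 0.5 = 0.00 DD.
Per 24 h: 4.55 DD/day.
Duration = 59 / 4.55 = 12.967 ≈ 13.0 days.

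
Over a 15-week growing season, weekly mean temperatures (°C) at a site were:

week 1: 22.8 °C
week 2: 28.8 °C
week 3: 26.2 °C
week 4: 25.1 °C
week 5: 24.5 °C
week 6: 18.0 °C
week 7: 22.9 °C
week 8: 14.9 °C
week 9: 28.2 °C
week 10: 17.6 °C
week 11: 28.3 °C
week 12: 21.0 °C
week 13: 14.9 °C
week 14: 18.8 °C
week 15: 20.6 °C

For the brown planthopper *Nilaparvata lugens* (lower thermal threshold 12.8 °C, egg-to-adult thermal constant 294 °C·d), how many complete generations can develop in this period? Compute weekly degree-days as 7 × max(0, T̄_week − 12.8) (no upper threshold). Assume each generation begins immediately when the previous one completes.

3 generations

Weekly DD (7 × max(0, T̄ − 12.8)): 70.0, 112.0, 93.8, 86.1, 81.9, 36.4, 70.7, 14.7, 107.8, 33.6, 108.5, 57.4, 14.7, 42.0, 54.6.
Season total = 984.2 DD.
Complete generations = ⌊984.2 / 294⌋ = 3.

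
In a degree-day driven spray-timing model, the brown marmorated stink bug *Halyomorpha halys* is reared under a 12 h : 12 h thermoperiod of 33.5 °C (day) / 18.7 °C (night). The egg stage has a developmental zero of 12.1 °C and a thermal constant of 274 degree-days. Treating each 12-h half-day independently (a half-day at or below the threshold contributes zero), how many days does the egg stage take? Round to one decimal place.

19.6 days

Day half: max(0, 33.5 − 12.1) × 0.5 = 21.4 × 0.5 = 10.70 DD.
Night half: max(0, 18.7 − 12.1) × 0.5 = 6.6 × 0.5 = 3.30 DD.
Per 24 h: 14.00 DD/day.
Duration = 274 / 14.00 = 19.571 ≈ 19.6 days.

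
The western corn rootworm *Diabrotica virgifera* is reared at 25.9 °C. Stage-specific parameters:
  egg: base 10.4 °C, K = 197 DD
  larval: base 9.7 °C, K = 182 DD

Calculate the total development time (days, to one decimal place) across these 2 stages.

23.9 days

egg: 197 / (25.9 − 10.4) = 197 / 15.5 = 12.710 d.
larval: 182 / (25.9 − 9.7) = 182 / 16.2 = 11.235 d.
Sum = 23.944 ≈ 23.9 days.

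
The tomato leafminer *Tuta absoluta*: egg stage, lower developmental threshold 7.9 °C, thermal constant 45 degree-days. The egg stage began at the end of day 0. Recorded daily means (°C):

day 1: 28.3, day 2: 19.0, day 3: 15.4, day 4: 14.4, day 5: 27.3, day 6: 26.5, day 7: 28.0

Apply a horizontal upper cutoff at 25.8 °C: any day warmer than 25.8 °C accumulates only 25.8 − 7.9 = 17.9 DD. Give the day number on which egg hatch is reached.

day 5

Daily DD above 7.9 °C (capped at 17.9): 17.9, 11.1, 7.5, 6.5, 17.9, 17.9, 17.9.
Cumulative: 17.9, 29.0, 36.5, 43.0, 60.9, 78.8, 96.7.
The total first reaches 45 DD on day 5.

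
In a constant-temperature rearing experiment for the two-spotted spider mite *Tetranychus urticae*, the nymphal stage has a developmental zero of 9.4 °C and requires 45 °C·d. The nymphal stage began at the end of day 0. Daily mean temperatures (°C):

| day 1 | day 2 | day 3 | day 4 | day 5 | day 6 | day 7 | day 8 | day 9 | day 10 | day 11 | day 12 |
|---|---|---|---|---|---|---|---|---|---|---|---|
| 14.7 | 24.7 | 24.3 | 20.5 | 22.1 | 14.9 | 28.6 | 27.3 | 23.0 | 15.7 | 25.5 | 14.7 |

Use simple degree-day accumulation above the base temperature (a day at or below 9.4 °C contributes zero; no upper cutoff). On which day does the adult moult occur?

day 4

Daily DD above 9.4 °C: 5.3, 15.3, 14.9, 11.1, 12.7, 5.5, 19.2, 17.9, 13.6, 6.3, 16.1, 5.3.
Cumulative: 5.3, 20.6, 35.5, 46.6, 59.3, 64.8, 84.0, 101.9, 115.5, 121.8, 137.9, 143.2.
The total first reaches 45 DD on day 4.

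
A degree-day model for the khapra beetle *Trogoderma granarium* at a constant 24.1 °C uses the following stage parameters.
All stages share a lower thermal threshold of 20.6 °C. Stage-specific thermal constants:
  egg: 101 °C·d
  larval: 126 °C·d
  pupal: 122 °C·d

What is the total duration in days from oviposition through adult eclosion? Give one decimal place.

99.7 days

Daily accumulation at 24.1 °C = 24.1 − 20.6 = 3.5 DD/day.
Total K = 101 + 126 + 122 = 349 DD.
Total duration = 349 / 3.5 = 99.714 ≈ 99.7 days.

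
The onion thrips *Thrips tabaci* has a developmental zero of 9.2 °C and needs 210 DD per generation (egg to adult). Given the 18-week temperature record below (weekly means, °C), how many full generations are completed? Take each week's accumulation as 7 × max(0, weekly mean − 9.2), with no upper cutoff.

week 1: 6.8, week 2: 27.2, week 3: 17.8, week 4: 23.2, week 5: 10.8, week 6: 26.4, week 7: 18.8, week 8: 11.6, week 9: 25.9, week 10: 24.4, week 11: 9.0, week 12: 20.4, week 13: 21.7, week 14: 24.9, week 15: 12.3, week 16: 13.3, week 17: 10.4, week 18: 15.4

Weekly DD (7 × max(0, T̄ − 9.2)): 0.0, 126.0, 60.2, 98.0, 11.2, 120.4, 67.2, 16.8, 116.9, 106.4, 0.0, 78.4, 87.5, 109.9, 21.7, 28.7, 8.4, 43.4.
Season total = 1101.1 DD.
Complete generations = ⌊1101.1 / 210⌋ = 5.

5 generations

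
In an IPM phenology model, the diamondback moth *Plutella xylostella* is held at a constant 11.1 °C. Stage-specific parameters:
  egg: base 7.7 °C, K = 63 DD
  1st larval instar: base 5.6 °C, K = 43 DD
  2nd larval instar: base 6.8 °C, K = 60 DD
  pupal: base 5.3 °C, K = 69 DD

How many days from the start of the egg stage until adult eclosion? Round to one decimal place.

egg: 63 / (11.1 − 7.7) = 63 / 3.4 = 18.529 d.
1st larval instar: 43 / (11.1 − 5.6) = 43 / 5.5 = 7.818 d.
2nd larval instar: 60 / (11.1 − 6.8) = 60 / 4.3 = 13.953 d.
pupal: 69 / (11.1 − 5.3) = 69 / 5.8 = 11.897 d.
Sum = 52.198 ≈ 52.2 days.

52.2 days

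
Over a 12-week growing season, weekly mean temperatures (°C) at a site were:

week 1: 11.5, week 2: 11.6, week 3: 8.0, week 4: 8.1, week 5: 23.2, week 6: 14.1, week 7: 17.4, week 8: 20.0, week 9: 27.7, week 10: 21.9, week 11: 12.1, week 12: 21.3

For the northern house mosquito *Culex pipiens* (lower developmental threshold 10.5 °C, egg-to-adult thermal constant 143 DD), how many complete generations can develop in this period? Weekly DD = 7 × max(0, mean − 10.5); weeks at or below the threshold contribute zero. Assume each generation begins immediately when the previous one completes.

3 generations

Weekly DD (7 × max(0, T̄ − 10.5)): 7.0, 7.7, 0.0, 0.0, 88.9, 25.2, 48.3, 66.5, 120.4, 79.8, 11.2, 75.6.
Season total = 530.6 DD.
Complete generations = ⌊530.6 / 143⌋ = 3.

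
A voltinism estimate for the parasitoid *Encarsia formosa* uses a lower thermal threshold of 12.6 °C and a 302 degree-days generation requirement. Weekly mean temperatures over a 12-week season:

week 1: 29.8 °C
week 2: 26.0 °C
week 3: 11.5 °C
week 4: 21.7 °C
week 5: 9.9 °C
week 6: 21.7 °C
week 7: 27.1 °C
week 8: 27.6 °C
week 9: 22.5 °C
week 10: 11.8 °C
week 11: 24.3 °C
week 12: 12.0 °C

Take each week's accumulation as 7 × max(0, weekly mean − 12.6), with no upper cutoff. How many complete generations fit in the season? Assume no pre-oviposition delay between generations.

2 generations

Weekly DD (7 × max(0, T̄ − 12.6)): 120.4, 93.8, 0.0, 63.7, 0.0, 63.7, 101.5, 105.0, 69.3, 0.0, 81.9, 0.0.
Season total = 699.3 DD.
Complete generations = ⌊699.3 / 302⌋ = 2.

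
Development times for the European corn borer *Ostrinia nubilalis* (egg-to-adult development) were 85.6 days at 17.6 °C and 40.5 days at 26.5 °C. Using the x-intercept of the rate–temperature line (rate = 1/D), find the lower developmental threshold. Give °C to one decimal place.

Equal thermal constants: D₁(T₁ − T_b) = D₂(T₂ − T_b).
85.6·(17.6 − T_b) = 40.5·(26.5 − T_b)
T_b = (85.6·17.6 − 40.5·26.5) / (85.6 − 40.5) = 433.31 / 45.1 = 9.608 °C ≈ 9.6 °C.

9.6 °C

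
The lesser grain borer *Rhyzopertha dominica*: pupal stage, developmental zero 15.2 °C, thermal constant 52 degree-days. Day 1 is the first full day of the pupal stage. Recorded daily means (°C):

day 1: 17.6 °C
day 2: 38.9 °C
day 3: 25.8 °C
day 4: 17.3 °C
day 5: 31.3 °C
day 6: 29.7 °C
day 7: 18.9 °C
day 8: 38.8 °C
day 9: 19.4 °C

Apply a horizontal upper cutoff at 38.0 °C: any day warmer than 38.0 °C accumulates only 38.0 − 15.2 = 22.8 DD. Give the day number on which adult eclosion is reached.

day 5

Daily DD above 15.2 °C (capped at 22.8): 2.4, 22.8, 10.6, 2.1, 16.1, 14.5, 3.7, 22.8, 4.2.
Cumulative: 2.4, 25.2, 35.8, 37.9, 54.0, 68.5, 72.2, 95.0, 99.2.
The total first reaches 52 DD on day 5.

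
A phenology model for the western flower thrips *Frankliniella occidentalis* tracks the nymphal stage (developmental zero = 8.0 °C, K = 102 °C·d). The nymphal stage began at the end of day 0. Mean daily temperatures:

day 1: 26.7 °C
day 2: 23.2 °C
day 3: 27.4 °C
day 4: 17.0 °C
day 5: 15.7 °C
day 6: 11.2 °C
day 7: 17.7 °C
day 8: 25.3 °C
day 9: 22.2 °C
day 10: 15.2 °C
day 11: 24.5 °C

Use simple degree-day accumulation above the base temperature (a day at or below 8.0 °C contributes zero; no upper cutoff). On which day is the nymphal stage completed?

Daily DD above 8.0 °C: 18.7, 15.2, 19.4, 9.0, 7.7, 3.2, 9.7, 17.3, 14.2, 7.2, 16.5.
Cumulative: 18.7, 33.9, 53.3, 62.3, 70.0, 73.2, 82.9, 100.2, 114.4, 121.6, 138.1.
The total first reaches 102 DD on day 9.

day 9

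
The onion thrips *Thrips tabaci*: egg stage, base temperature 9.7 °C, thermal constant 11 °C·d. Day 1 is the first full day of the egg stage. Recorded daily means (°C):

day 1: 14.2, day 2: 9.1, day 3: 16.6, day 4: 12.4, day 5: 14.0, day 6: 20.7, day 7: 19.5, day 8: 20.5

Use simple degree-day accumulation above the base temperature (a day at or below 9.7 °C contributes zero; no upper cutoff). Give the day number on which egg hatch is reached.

Daily DD above 9.7 °C: 4.5, 0.0, 6.9, 2.7, 4.3, 11.0, 9.8, 10.8.
Cumulative: 4.5, 4.5, 11.4, 14.1, 18.4, 29.4, 39.2, 50.0.
The total first reaches 11 DD on day 3.

day 3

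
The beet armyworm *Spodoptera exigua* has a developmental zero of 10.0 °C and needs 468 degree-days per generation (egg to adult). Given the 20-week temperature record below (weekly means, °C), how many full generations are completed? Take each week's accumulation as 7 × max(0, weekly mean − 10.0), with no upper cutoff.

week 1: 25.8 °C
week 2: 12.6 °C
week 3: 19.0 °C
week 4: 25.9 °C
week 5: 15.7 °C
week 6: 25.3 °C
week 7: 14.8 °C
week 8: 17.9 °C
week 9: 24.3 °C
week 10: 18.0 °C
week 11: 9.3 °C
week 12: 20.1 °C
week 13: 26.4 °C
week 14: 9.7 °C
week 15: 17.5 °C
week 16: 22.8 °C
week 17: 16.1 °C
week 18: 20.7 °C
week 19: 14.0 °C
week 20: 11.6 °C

Weekly DD (7 × max(0, T̄ − 10.0)): 110.6, 18.2, 63.0, 111.3, 39.9, 107.1, 33.6, 55.3, 100.1, 56.0, 0.0, 70.7, 114.8, 0.0, 52.5, 89.6, 42.7, 74.9, 28.0, 11.2.
Season total = 1179.5 DD.
Complete generations = ⌊1179.5 / 468⌋ = 2.

2 generations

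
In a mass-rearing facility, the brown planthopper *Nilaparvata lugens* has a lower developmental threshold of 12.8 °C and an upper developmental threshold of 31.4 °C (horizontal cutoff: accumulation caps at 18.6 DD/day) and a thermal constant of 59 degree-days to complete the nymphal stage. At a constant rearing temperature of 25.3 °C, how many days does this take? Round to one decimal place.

Daily accumulation = 25.3 − 12.8 = 12.5 DD/day.
Duration = 59 / 12.5 = 4.720 ≈ 4.7 days.

4.7 days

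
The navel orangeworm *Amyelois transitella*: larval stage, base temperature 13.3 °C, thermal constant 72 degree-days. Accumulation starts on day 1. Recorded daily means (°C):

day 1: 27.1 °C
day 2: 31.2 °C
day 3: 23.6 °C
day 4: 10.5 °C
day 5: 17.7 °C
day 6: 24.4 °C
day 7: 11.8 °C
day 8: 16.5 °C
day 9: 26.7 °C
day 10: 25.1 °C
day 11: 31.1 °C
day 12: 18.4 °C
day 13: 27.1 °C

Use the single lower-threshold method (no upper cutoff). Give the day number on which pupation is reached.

Daily DD above 13.3 °C: 13.8, 17.9, 10.3, 0.0, 4.4, 11.1, 0.0, 3.2, 13.4, 11.8, 17.8, 5.1, 13.8.
Cumulative: 13.8, 31.7, 42.0, 42.0, 46.4, 57.5, 57.5, 60.7, 74.1, 85.9, 103.7, 108.8, 122.6.
The total first reaches 72 DD on day 9.

day 9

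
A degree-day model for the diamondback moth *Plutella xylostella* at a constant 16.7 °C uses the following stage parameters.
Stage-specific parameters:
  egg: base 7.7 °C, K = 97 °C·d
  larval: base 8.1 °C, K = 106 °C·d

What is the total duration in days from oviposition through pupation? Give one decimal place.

egg: 97 / (16.7 − 7.7) = 97 / 9.0 = 10.778 d.
larval: 106 / (16.7 − 8.1) = 106 / 8.6 = 12.326 d.
Sum = 23.103 ≈ 23.1 days.

23.1 days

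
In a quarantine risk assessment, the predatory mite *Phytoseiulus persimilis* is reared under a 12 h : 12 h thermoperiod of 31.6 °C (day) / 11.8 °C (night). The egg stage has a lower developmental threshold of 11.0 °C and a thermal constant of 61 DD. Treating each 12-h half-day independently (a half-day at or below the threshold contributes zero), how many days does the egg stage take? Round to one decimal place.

Day half: max(0, 31.6 − 11.0) × 0.5 = 20.6 × 0.5 = 10.30 DD.
Night half: max(0, 11.8 − 11.0) × 0.5 = 0.8 × 0.5 = 0.40 DD.
Per 24 h: 10.70 DD/day.
Duration = 61 / 10.70 = 5.701 ≈ 5.7 days.

5.7 days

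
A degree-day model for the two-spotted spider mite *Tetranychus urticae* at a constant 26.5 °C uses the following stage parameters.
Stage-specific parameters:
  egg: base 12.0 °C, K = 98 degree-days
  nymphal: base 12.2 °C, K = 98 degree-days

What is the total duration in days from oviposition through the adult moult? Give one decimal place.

13.6 days

egg: 98 / (26.5 − 12.0) = 98 / 14.5 = 6.759 d.
nymphal: 98 / (26.5 − 12.2) = 98 / 14.3 = 6.853 d.
Sum = 13.612 ≈ 13.6 days.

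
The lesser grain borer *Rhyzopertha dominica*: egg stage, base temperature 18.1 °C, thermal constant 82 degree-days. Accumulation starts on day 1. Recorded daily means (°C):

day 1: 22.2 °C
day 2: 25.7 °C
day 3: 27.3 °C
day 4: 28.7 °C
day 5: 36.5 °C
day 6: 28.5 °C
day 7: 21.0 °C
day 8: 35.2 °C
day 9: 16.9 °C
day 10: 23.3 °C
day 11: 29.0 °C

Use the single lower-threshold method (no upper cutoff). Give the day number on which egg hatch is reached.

day 10

Daily DD above 18.1 °C: 4.1, 7.6, 9.2, 10.6, 18.4, 10.4, 2.9, 17.1, 0.0, 5.2, 10.9.
Cumulative: 4.1, 11.7, 20.9, 31.5, 49.9, 60.3, 63.2, 80.3, 80.3, 85.5, 96.4.
The total first reaches 82 DD on day 10.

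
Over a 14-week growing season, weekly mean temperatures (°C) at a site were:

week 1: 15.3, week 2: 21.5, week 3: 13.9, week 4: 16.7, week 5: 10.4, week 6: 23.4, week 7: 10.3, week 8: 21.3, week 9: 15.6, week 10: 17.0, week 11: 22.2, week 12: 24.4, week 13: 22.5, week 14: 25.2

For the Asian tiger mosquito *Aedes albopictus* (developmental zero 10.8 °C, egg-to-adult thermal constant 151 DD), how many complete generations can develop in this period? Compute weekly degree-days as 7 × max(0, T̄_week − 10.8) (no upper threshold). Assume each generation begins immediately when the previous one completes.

Weekly DD (7 × max(0, T̄ − 10.8)): 31.5, 74.9, 21.7, 41.3, 0.0, 88.2, 0.0, 73.5, 33.6, 43.4, 79.8, 95.2, 81.9, 100.8.
Season total = 765.8 DD.
Complete generations = ⌊765.8 / 151⌋ = 5.

5 generations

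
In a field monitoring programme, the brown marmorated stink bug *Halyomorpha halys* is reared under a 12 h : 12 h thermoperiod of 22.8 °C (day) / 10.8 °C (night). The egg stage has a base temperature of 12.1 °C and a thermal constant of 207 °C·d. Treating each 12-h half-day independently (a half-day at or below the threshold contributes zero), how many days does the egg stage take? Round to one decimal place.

Day half: max(0, 22.8 − 12.1) × 0.5 = 10.7 × 0.5 = 5.35 DD.
Night half: max(0, 10.8 − 12.1) × 0.5 = 0.0 × 0.5 = 0.00 DD.
Per 24 h: 5.35 DD/day.
Duration = 207 / 5.35 = 38.692 ≈ 38.7 days.

38.7 days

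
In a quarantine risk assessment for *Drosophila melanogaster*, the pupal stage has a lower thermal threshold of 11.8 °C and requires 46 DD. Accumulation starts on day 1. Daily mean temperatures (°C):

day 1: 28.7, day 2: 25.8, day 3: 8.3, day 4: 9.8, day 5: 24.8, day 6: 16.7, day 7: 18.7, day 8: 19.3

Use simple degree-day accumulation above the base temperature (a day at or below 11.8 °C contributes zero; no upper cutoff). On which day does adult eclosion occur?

day 6

Daily DD above 11.8 °C: 16.9, 14.0, 0.0, 0.0, 13.0, 4.9, 6.9, 7.5.
Cumulative: 16.9, 30.9, 30.9, 30.9, 43.9, 48.8, 55.7, 63.2.
The total first reaches 46 DD on day 6.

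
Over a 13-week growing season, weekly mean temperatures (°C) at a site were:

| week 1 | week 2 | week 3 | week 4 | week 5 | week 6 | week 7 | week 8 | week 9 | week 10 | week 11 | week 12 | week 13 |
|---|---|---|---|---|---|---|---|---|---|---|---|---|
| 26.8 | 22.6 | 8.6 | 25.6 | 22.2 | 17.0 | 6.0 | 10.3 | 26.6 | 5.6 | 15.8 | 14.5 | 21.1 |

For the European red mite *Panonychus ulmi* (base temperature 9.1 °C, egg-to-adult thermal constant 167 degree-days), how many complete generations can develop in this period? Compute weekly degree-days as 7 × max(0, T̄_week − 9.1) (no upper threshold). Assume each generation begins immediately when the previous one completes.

Weekly DD (7 × max(0, T̄ − 9.1)): 123.9, 94.5, 0.0, 115.5, 91.7, 55.3, 0.0, 8.4, 122.5, 0.0, 46.9, 37.8, 84.0.
Season total = 780.5 DD.
Complete generations = ⌊780.5 / 167⌋ = 4.

4 generations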